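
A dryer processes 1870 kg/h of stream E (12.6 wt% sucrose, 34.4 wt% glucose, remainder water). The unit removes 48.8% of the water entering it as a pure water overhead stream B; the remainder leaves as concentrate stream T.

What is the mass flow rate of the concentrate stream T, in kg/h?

water entering = 1870×0.530 = 991.1 kg/h; overhead removed = 0.488×991.1 = 483.66 kg/h.
Concentrate = 1870 − 483.66 = 1386.3 kg/h.

1386 kg/h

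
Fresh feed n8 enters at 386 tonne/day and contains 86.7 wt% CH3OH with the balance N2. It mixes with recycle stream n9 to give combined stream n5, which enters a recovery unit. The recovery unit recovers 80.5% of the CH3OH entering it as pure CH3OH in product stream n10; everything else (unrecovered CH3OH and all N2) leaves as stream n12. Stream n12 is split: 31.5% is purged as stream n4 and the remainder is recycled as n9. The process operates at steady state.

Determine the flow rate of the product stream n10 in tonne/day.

310.9 tonne/day

CH3OH in n5: m_A = 386×0.867 + (1−0.315)·(1−0.805)·m_A, so m_A = 334.66/0.8664 = 386.26 tonne/day.
Product n10 = 0.805×386.26 = 310.94 tonne/day.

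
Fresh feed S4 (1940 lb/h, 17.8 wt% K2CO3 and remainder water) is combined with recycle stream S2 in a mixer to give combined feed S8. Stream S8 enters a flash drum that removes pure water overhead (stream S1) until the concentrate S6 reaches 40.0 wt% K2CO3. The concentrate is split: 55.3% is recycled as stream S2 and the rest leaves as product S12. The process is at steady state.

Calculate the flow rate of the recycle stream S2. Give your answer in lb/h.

1068 lb/h

Overall K2CO3 balance (none leaves overhead): K2CO3 in fresh feed = K2CO3 in product, i.e. 1940×0.178 = (1−0.553)·S6·0.400.
S6 = 345.32/(0.400×0.447) = 1931.3 lb/h.
Recycle S2 = 0.553×1931.3 = 1068 lb/h.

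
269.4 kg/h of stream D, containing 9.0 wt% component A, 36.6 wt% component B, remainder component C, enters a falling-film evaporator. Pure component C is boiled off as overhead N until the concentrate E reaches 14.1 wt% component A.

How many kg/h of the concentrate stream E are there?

172 kg/h

component A is conserved: 269.4×0.090 = 24.246 kg/h all reports to the concentrate.
Concentrate = 24.246/(target fraction) = 171.96 kg/h.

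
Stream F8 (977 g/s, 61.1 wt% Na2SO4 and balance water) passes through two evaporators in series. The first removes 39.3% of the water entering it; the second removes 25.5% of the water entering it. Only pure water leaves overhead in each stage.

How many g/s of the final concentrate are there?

768.8 g/s

water in feed = 977×0.389 = 380.05 g/s.
After stage 1: water left = (1−0.393)×380.05 = 230.69; stream total = 827.64 g/s.
After stage 2: water left = (1−0.255)×230.69 = 171.87; final concentrate = 768.81 g/s.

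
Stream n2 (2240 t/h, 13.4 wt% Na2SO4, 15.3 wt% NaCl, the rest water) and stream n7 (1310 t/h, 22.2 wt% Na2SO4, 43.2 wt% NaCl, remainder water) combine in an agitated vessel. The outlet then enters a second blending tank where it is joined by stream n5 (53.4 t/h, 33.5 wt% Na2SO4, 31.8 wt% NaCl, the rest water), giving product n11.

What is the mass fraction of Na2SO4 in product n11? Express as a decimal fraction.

Overall, product flow = 3603.4 t/h.
Na2SO4 in = 2240×0.134 + 1310×0.222 + 53.4×0.335 = 608.87 t/h.
Na2SO4 fraction in n11 = 0.169.

0.169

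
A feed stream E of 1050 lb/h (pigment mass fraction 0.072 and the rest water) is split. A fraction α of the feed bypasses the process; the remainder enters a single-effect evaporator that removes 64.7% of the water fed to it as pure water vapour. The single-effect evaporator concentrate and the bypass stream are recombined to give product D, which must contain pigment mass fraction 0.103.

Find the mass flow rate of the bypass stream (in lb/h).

523.7 lb/h

All 1050×0.072 = 75.6 lb/h of pigment reaches D, so D = 75.6/0.103 = 733.98 lb/h and vapour = 316.02 lb/h.
The evaporator receives (1−α)·1050 of feed at 0.928 water and removes 0.647 of that water:
0.647×0.928×(1−α)×1050 = 316.02
(1−α) = 316.02/630.44 = 0.5013;  α = 0.4987.
Bypass flow = 0.4987×1050 = 523.67 lb/h.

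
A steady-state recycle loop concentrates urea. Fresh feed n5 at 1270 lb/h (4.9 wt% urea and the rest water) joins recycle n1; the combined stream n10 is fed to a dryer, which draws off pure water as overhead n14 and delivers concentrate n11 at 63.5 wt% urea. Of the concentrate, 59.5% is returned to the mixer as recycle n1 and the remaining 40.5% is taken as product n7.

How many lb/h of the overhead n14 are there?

Overall urea balance (none leaves overhead): urea in fresh feed = urea in product, i.e. 1270×0.049 = (1−0.595)·n11·0.635.
n11 = 62.23/(0.635×0.405) = 241.98 lb/h.
Recycle n1 = 0.595×241.98 = 143.98 lb/h.
Combined feed n10 = 1270 + 143.98 = 1414 lb/h.
Overhead n14 = n10 − n11 = 1414 − 241.98 = 1172 lb/h.

1172 lb/h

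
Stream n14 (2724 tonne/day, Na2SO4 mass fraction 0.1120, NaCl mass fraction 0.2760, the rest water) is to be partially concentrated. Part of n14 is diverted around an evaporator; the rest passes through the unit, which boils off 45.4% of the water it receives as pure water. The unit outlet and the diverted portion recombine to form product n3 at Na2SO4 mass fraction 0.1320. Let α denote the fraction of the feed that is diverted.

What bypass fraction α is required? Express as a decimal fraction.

0.455

All 2724×0.112 = 305.09 tonne/day of Na2SO4 reaches n3, so n3 = 305.09/0.132 = 2311.3 tonne/day and vapour = 412.73 tonne/day.
The evaporator receives (1−α)·2724 of feed at 0.612 water and removes 0.454 of that water:
0.454×0.612×(1−α)×2724 = 412.73
(1−α) = 412.73/756.86 = 0.5453;  α = 0.4547.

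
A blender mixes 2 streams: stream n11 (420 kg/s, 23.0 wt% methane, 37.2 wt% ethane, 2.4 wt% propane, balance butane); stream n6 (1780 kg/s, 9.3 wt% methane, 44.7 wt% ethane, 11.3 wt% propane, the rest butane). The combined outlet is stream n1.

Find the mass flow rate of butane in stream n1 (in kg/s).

774.7 kg/s

butane out = butane in = 420×0.374 + 1780×0.347 = 774.74 kg/s.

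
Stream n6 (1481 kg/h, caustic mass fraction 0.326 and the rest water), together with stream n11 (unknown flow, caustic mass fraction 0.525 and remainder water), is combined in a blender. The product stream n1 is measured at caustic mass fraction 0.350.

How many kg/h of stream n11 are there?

Let n11 be the unknown flow. Total out = 1481 + n11.
caustic balance: 482.81 + 0.525·n11 = 0.350·(1481 + n11)
(0.525 − 0.350)·n11 = 0.350×1481 − 482.81 = 35.544
n11 = 35.544 / 0.175 = 203.11 kg/h

203.1 kg/h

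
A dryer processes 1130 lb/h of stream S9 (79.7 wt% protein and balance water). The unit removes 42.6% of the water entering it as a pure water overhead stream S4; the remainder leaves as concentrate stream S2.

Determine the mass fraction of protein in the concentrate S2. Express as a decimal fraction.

0.872

protein is not removed: 1130×0.797 = 900.61 lb/h of protein enters S2.
water entering = 1130×0.203 = 229.39 lb/h; overhead removed = 0.426×229.39 = 97.72 lb/h.
Concentrate = 1130 − 97.72 = 1032.3 lb/h.
Mass fraction = 900.61/1032.3 = 0.872.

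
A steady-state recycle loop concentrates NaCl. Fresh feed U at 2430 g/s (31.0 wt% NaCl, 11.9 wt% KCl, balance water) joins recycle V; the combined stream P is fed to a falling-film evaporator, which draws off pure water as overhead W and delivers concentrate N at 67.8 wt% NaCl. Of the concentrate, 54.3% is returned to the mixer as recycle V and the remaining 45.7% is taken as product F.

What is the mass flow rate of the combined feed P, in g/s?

Overall NaCl balance (none leaves overhead): NaCl in fresh feed = NaCl in product, i.e. 2430×0.310 = (1−0.543)·N·0.678.
N = 753.3/(0.678×0.457) = 2431.2 g/s.
Recycle V = 0.543×2431.2 = 1320.1 g/s.
Combined feed P = 2430 + 1320.1 = 3750.1 g/s.

3750 g/s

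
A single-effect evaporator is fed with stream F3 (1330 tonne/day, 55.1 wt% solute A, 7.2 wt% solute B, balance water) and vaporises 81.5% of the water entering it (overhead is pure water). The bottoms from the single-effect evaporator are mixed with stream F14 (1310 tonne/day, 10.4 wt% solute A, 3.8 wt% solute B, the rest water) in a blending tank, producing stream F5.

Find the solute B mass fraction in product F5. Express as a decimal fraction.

0.065

Vapour removed = 0.815×0.377×1330 = 408.65 tonne/day; concentrate = 921.35 tonne/day.
solute B reaching the mixer = 95.76 (from concentrate) + 1310×0.038 = 145.54 tonne/day.
Product flow = 921.35 + 1310 = 2231.4 tonne/day; solute B fraction = 0.065.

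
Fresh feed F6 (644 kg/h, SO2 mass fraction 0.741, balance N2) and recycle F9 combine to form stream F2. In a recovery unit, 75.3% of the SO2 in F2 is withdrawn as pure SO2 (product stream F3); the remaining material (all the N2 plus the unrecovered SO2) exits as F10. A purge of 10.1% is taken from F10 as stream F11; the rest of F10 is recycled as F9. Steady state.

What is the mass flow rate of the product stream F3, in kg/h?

461.9 kg/h

SO2 in F2: m_A = 644×0.741 + (1−0.101)·(1−0.753)·m_A, so m_A = 477.2/0.7779 = 613.41 kg/h.
Product F3 = 0.753×613.41 = 461.9 kg/h.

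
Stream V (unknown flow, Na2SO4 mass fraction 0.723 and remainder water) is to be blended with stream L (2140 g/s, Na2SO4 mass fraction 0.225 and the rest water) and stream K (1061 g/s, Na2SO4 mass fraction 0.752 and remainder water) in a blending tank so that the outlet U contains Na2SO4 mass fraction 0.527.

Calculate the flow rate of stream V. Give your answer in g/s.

Let V be the unknown flow. Total out = 3201 + V.
Na2SO4 balance: 1279.4 + 0.723·V = 0.527·(3201 + V)
(0.723 − 0.527)·V = 0.527×3201 − 1279.4 = 407.56
V = 407.56 / 0.196 = 2079.4 g/s

2079 g/s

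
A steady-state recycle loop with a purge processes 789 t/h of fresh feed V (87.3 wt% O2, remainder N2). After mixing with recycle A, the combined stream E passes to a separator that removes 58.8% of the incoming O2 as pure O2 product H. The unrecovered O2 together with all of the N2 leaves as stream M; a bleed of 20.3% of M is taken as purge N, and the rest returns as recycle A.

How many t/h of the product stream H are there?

O2 in E: m_A = 789×0.873 + (1−0.203)·(1−0.588)·m_A, so m_A = 688.8/0.6716 = 1025.6 t/h.
Product H = 0.588×1025.6 = 603.02 t/h.

603 t/h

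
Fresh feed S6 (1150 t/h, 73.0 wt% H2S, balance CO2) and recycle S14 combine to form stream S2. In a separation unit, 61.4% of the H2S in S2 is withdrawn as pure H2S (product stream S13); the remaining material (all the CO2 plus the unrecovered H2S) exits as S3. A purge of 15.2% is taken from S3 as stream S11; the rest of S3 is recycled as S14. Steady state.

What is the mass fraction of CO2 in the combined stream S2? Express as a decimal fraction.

0.621

CO2 enters only via S6 and leaves only via the purge: 1150×0.270 = 0.152×(CO2 in S3), and the separation unit passes all CO2, so CO2 in S2 = CO2 in S3 = 2042.8 t/h.
H2S in S2: m_A = 1150×0.730 + (1−0.152)·(1−0.614)·m_A, so m_A = 839.5/0.6727 = 1248 t/h.
S2 = 1248 + 2042.8 = 3290.8 t/h.
CO2 fraction in S2 = 2042.8/3290.8 = 0.621.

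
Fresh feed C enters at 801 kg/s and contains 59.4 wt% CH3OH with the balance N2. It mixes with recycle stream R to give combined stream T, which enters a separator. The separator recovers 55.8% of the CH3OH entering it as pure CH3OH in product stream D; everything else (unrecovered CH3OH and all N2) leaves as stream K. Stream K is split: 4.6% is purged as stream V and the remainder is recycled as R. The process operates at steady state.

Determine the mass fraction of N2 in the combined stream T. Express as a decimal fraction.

N2 enters only via C and leaves only via the purge: 801×0.406 = 0.046×(N2 in K), and the separator passes all N2, so N2 in T = N2 in K = 7069.7 kg/s.
CH3OH in T: m_A = 801×0.594 + (1−0.046)·(1−0.558)·m_A, so m_A = 475.79/0.5783 = 822.7 kg/s.
T = 822.7 + 7069.7 = 7892.4 kg/s.
N2 fraction in T = 7069.7/7892.4 = 0.896.

0.896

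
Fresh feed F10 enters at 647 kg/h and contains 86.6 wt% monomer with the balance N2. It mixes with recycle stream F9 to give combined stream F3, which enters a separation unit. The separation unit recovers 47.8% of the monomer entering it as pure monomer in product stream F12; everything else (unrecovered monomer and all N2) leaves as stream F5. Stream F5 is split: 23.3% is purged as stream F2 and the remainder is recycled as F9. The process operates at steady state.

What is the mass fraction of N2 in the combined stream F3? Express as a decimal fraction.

N2 enters only via F10 and leaves only via the purge: 647×0.134 = 0.233×(N2 in F5), and the separation unit passes all N2, so N2 in F3 = N2 in F5 = 372.09 kg/h.
monomer in F3: m_A = 647×0.866 + (1−0.233)·(1−0.478)·m_A, so m_A = 560.3/0.5996 = 934.42 kg/h.
F3 = 934.42 + 372.09 = 1306.5 kg/h.
N2 fraction in F3 = 372.09/1306.5 = 0.285.

0.285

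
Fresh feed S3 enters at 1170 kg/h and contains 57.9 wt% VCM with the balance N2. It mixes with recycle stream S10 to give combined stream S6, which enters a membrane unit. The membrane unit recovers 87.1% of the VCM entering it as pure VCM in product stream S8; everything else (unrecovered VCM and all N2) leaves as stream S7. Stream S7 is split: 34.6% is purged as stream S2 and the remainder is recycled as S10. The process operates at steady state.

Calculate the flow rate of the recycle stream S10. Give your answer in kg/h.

N2 enters only via S3 and leaves only via the purge: 1170×0.421 = 0.346×(N2 in S7), and the membrane unit passes all N2, so N2 in S6 = N2 in S7 = 1423.6 kg/h.
VCM in S6: m_A = 1170×0.579 + (1−0.346)·(1−0.871)·m_A, so m_A = 677.43/0.9156 = 739.85 kg/h.
S7 = (1−0.871)×739.85 + 1423.6 = 1519.1 kg/h.
Recycle S10 = (1−0.346)×1519.1 = 993.46 kg/h.

993.5 kg/h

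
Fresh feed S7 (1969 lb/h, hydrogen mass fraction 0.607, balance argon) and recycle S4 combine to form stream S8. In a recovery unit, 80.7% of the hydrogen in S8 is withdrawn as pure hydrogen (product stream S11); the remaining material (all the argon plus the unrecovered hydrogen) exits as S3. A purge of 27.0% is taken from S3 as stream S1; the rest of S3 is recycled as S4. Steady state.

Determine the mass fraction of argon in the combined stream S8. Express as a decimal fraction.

0.673

argon enters only via S7 and leaves only via the purge: 1969×0.393 = 0.270×(argon in S3), and the recovery unit passes all argon, so argon in S8 = argon in S3 = 2866 lb/h.
hydrogen in S8: m_A = 1969×0.607 + (1−0.270)·(1−0.807)·m_A, so m_A = 1195.2/0.8591 = 1391.2 lb/h.
S8 = 1391.2 + 2866 = 4257.2 lb/h.
argon fraction in S8 = 2866/4257.2 = 0.673.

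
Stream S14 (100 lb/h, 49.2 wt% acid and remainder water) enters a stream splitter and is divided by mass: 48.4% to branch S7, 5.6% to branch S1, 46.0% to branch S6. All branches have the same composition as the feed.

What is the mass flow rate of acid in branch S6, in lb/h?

22.63 lb/h

Branch S6 total = 0.460×100 = 46 lb/h.
acid in S6 = 0.492×46 = 22.632 lb/h.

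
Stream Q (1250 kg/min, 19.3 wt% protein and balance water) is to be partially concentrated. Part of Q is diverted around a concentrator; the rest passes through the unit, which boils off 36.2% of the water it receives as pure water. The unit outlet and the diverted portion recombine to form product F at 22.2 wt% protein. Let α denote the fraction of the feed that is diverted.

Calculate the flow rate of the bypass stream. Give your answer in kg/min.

691.1 kg/min

All 1250×0.193 = 241.25 kg/min of protein reaches F, so F = 241.25/0.222 = 1086.7 kg/min and vapour = 163.29 kg/min.
The evaporator receives (1−α)·1250 of feed at 0.807 water and removes 0.362 of that water:
0.362×0.807×(1−α)×1250 = 163.29
(1−α) = 163.29/365.17 = 0.4472;  α = 0.5528.
Bypass flow = 0.5528×1250 = 691.05 kg/min.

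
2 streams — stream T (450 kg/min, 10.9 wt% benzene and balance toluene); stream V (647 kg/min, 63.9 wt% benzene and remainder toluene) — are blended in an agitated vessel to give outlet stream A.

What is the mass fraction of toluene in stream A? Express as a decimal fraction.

Total flow out = 450 + 647 = 1097 kg/min.
toluene in = 450×0.891 + 647×0.361 = 634.52 kg/min.
toluene mass fraction in A = 634.52/1097 = 0.578.

0.578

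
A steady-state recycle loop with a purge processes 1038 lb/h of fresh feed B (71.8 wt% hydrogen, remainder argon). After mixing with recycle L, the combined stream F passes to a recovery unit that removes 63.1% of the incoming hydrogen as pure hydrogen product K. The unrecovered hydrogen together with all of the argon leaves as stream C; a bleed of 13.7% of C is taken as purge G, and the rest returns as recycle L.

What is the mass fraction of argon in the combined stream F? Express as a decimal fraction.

argon enters only via B and leaves only via the purge: 1038×0.282 = 0.137×(argon in C), and the recovery unit passes all argon, so argon in F = argon in C = 2136.6 lb/h.
hydrogen in F: m_A = 1038×0.718 + (1−0.137)·(1−0.631)·m_A, so m_A = 745.28/0.6816 = 1093.5 lb/h.
F = 1093.5 + 2136.6 = 3230.1 lb/h.
argon fraction in F = 2136.6/3230.1 = 0.6615.

0.6615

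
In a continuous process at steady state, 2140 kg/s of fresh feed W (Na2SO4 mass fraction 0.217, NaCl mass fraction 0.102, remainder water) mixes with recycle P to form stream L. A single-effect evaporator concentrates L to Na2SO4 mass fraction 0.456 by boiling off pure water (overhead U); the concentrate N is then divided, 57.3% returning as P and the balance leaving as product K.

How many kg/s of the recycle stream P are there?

Overall Na2SO4 balance (none leaves overhead): Na2SO4 in fresh feed = Na2SO4 in product, i.e. 2140×0.217 = (1−0.573)·N·0.456.
N = 464.38/(0.456×0.427) = 2385 kg/s.
Recycle P = 0.573×2385 = 1366.6 kg/s.

1367 kg/s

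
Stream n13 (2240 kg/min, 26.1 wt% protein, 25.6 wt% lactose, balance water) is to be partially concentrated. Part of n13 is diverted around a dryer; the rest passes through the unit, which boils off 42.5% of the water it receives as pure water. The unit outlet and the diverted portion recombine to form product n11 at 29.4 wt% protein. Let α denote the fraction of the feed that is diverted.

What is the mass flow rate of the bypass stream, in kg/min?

1015 kg/min

All 2240×0.261 = 584.64 kg/min of protein reaches n11, so n11 = 584.64/0.294 = 1988.6 kg/min and vapour = 251.43 kg/min.
The evaporator receives (1−α)·2240 of feed at 0.483 water and removes 0.425 of that water:
0.425×0.483×(1−α)×2240 = 251.43
(1−α) = 251.43/459.82 = 0.5468;  α = 0.4532.
Bypass flow = 0.4532×2240 = 1015.2 kg/min.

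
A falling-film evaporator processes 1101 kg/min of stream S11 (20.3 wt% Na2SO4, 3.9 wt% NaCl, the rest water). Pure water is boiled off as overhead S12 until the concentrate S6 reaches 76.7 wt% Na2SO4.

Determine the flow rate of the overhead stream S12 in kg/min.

809.6 kg/min

Na2SO4 is conserved: 1101×0.203 = 223.5 kg/min all reports to the concentrate.
Concentrate = 223.5/(target fraction) = 291.4 kg/min.
Overhead = 1101 − 291.4 = 809.6 kg/min.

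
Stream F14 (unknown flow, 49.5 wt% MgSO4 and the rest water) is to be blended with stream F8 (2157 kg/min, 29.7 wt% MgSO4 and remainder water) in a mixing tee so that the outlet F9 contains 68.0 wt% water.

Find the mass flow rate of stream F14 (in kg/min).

Let F14 be the unknown flow. Total out = 2157 + F14.
water balance: 1516.4 + 0.505·F14 = 0.680·(2157 + F14)
(0.505 − 0.680)·F14 = 0.680×2157 − 1516.4 = -49.611
F14 = -49.611 / -0.175 = 283.49 kg/min

283.5 kg/min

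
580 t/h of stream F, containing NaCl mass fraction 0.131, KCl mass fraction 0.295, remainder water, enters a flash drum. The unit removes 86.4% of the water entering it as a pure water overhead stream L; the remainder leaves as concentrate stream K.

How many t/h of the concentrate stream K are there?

292.4 t/h

water entering = 580×0.574 = 332.92 t/h; overhead removed = 0.864×332.92 = 287.64 t/h.
Concentrate = 580 − 287.64 = 292.36 t/h.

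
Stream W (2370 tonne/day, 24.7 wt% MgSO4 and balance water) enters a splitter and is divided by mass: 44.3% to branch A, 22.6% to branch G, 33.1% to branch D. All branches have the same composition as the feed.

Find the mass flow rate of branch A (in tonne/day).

1050 tonne/day

Branch A flow = 0.443×2370 = 1049.9 tonne/day.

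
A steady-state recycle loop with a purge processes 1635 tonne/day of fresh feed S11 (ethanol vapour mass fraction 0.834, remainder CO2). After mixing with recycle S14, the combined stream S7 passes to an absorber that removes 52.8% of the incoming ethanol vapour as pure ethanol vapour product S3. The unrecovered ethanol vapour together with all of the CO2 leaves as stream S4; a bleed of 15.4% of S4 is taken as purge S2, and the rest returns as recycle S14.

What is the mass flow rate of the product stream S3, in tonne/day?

ethanol vapour in S7: m_A = 1635×0.834 + (1−0.154)·(1−0.528)·m_A, so m_A = 1363.6/0.6007 = 2270 tonne/day.
Product S3 = 0.528×2270 = 1198.6 tonne/day.

1199 tonne/day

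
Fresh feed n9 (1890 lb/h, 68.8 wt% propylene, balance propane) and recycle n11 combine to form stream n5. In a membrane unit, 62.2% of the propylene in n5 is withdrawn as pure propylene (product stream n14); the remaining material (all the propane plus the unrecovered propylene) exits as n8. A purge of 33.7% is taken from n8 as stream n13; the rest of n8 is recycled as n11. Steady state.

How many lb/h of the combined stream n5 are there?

3485 lb/h

propane enters only via n9 and leaves only via the purge: 1890×0.312 = 0.337×(propane in n8), and the membrane unit passes all propane, so propane in n5 = propane in n8 = 1749.8 lb/h.
propylene in n5: m_A = 1890×0.688 + (1−0.337)·(1−0.622)·m_A, so m_A = 1300.3/0.7494 = 1735.2 lb/h.
n5 = 1735.2 + 1749.8 = 3485 lb/h.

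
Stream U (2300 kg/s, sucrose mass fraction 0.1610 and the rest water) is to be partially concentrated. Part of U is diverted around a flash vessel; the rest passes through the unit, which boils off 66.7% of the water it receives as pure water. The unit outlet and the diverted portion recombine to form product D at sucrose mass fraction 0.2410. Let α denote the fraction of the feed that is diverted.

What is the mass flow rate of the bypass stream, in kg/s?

All 2300×0.161 = 370.3 kg/s of sucrose reaches D, so D = 370.3/0.241 = 1536.5 kg/s and vapour = 763.49 kg/s.
The evaporator receives (1−α)·2300 of feed at 0.839 water and removes 0.667 of that water:
0.667×0.839×(1−α)×2300 = 763.49
(1−α) = 763.49/1287.1 = 0.5932;  α = 0.4068.
Bypass flow = 0.4068×2300 = 935.69 kg/s.

935.7 kg/s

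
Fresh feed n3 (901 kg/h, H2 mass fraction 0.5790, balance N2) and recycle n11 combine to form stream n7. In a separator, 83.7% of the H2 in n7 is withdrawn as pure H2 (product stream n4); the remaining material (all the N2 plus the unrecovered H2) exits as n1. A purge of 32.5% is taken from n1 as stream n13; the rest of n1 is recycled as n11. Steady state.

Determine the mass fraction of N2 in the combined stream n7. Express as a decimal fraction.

0.6657

N2 enters only via n3 and leaves only via the purge: 901×0.421 = 0.325×(N2 in n1), and the separator passes all N2, so N2 in n7 = N2 in n1 = 1167.1 kg/h.
H2 in n7: m_A = 901×0.579 + (1−0.325)·(1−0.837)·m_A, so m_A = 521.68/0.8900 = 586.17 kg/h.
n7 = 586.17 + 1167.1 = 1753.3 kg/h.
N2 fraction in n7 = 1167.1/1753.3 = 0.6657.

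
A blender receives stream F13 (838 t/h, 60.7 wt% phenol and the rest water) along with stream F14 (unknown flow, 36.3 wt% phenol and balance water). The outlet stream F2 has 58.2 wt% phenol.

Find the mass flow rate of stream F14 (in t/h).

95.66 t/h

Let F14 be the unknown flow. Total out = 838 + F14.
phenol balance: 508.67 + 0.363·F14 = 0.582·(838 + F14)
(0.363 − 0.582)·F14 = 0.582×838 − 508.67 = -20.95
F14 = -20.95 / -0.219 = 95.662 t/h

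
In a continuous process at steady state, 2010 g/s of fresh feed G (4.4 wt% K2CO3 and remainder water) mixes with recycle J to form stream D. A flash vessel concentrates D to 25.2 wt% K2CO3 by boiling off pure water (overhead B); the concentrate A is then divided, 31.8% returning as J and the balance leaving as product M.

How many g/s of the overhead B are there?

Overall K2CO3 balance (none leaves overhead): K2CO3 in fresh feed = K2CO3 in product, i.e. 2010×0.044 = (1−0.318)·A·0.252.
A = 88.44/(0.252×0.682) = 514.59 g/s.
Recycle J = 0.318×514.59 = 163.64 g/s.
Combined feed D = 2010 + 163.64 = 2173.6 g/s.
Overhead B = D − A = 2173.6 − 514.59 = 1659 g/s.

1659 g/s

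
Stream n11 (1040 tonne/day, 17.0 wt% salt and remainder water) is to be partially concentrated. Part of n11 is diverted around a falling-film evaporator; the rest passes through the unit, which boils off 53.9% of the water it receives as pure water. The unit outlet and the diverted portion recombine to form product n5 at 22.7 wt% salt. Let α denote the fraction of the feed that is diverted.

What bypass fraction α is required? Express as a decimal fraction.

All 1040×0.170 = 176.8 tonne/day of salt reaches n5, so n5 = 176.8/0.227 = 778.85 tonne/day and vapour = 261.15 tonne/day.
The evaporator receives (1−α)·1040 of feed at 0.830 water and removes 0.539 of that water:
0.539×0.830×(1−α)×1040 = 261.15
(1−α) = 261.15/465.26 = 0.5613;  α = 0.4387.

0.439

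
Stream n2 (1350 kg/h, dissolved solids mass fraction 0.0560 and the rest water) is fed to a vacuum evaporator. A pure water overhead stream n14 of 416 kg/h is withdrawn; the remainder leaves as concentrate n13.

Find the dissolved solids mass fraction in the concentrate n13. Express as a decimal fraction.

dissolved solids is not removed: 1350×0.056 = 75.6 kg/h of dissolved solids enters n13.
Concentrate = 1350 − 416 = 934 kg/h.
Mass fraction = 75.6/934 = 0.0809.

0.0809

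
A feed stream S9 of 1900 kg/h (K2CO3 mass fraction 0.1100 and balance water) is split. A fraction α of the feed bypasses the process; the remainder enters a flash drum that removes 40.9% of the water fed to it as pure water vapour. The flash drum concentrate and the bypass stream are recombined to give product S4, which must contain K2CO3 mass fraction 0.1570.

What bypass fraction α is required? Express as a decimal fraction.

0.178

All 1900×0.110 = 209 kg/h of K2CO3 reaches S4, so S4 = 209/0.157 = 1331.2 kg/h and vapour = 568.79 kg/h.
The evaporator receives (1−α)·1900 of feed at 0.890 water and removes 0.409 of that water:
0.409×0.890×(1−α)×1900 = 568.79
(1−α) = 568.79/691.62 = 0.8224;  α = 0.1776.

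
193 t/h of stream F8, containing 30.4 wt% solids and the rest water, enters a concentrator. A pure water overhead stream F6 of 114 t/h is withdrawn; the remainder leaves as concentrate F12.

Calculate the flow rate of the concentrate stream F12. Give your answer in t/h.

79 t/h

Concentrate = 193 − 114 = 79 t/h.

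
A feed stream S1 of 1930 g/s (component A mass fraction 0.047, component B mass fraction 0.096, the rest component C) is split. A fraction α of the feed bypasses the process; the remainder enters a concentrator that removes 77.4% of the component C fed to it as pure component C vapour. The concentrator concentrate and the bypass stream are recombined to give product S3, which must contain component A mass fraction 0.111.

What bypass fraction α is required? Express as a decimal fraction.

All 1930×0.047 = 90.71 g/s of component A reaches S3, so S3 = 90.71/0.111 = 817.21 g/s and vapour = 1112.8 g/s.
The evaporator receives (1−α)·1930 of feed at 0.857 component C and removes 0.774 of that component C:
0.774×0.857×(1−α)×1930 = 1112.8
(1−α) = 1112.8/1280.2 = 0.8692;  α = 0.1308.

0.131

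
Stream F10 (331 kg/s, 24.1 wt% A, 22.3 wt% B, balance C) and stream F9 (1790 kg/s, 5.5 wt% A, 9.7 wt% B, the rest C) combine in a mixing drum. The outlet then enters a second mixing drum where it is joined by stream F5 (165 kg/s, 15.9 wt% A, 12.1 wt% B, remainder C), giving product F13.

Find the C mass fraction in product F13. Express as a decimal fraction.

0.794

Overall, product flow = 2286 kg/s.
C in = 331×0.536 + 1790×0.848 + 165×0.720 = 1814.1 kg/s.
C fraction in F13 = 0.794.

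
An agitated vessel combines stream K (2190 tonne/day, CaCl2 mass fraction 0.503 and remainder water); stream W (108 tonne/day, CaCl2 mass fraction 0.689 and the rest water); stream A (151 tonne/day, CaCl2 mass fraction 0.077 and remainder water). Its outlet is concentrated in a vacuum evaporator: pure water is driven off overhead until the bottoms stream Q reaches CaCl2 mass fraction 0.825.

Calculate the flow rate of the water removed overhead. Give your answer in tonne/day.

1009 tonne/day

CaCl2 entering = 2190×0.503 + 108×0.689 + 151×0.077 = 1187.6 tonne/day.
All CaCl2 reports to Q, so Q = 1187.6/0.825 = 1439.5 tonne/day.
Total feed = 2449 tonne/day; overhead = 2449 − 1439.5 = 1009.5 tonne/day.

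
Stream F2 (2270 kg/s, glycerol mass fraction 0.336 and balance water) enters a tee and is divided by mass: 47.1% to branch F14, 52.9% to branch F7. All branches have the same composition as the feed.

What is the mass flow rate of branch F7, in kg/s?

1201 kg/s

Branch F7 flow = 0.529×2270 = 1200.8 kg/s.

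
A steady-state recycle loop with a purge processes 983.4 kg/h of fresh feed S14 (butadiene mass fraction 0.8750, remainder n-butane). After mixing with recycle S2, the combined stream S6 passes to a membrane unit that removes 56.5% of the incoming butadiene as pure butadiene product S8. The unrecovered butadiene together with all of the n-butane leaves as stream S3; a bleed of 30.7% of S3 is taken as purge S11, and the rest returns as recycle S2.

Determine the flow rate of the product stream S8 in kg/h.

butadiene in S6: m_A = 983.4×0.875 + (1−0.307)·(1−0.565)·m_A, so m_A = 860.48/0.6985 = 1231.8 kg/h.
Product S8 = 0.565×1231.8 = 695.97 kg/h.

696 kg/h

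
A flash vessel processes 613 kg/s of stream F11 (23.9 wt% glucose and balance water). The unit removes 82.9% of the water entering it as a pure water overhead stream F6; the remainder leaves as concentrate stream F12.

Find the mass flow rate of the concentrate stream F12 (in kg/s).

water entering = 613×0.761 = 466.49 kg/s; overhead removed = 0.829×466.49 = 386.72 kg/s.
Concentrate = 613 − 386.72 = 226.28 kg/s.

226.3 kg/s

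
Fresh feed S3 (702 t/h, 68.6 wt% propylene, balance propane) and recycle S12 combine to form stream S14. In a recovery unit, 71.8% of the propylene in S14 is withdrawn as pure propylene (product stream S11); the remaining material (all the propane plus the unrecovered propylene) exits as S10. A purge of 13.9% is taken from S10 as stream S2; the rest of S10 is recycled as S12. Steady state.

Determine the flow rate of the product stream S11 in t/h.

propylene in S14: m_A = 702×0.686 + (1−0.139)·(1−0.718)·m_A, so m_A = 481.57/0.7572 = 635.99 t/h.
Product S11 = 0.718×635.99 = 456.64 t/h.

456.6 t/h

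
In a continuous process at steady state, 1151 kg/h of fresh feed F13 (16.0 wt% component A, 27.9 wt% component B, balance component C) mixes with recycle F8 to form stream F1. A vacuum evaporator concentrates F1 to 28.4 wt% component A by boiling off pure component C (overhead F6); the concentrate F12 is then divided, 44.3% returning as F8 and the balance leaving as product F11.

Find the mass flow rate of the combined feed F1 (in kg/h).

1667 kg/h

Overall component A balance (none leaves overhead): component A in fresh feed = component A in product, i.e. 1151×0.160 = (1−0.443)·F12·0.284.
F12 = 184.16/(0.284×0.557) = 1164.2 kg/h.
Recycle F8 = 0.443×1164.2 = 515.73 kg/h.
Combined feed F1 = 1151 + 515.73 = 1666.7 kg/h.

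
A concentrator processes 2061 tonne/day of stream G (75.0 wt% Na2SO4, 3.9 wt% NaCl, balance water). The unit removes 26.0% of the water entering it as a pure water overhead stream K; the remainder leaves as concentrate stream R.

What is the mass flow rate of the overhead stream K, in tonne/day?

113.1 tonne/day

water entering = 2061×0.211 = 434.87 tonne/day; overhead removed = 0.260×434.87 = 113.07 tonne/day.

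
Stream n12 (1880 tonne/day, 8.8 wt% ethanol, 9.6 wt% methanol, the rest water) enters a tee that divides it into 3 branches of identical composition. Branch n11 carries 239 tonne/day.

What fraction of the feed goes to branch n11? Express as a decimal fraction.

Fraction to n11 = 239/1880 = 0.1271.

0.127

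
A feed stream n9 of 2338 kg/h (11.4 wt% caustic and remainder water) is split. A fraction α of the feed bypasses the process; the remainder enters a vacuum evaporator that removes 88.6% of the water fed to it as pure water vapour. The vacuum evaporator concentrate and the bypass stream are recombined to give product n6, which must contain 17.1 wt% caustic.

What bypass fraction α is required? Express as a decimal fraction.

All 2338×0.114 = 266.53 kg/h of caustic reaches n6, so n6 = 266.53/0.171 = 1558.7 kg/h and vapour = 779.33 kg/h.
The evaporator receives (1−α)·2338 of feed at 0.886 water and removes 0.886 of that water:
0.886×0.886×(1−α)×2338 = 779.33
(1−α) = 779.33/1835.3 = 0.4246;  α = 0.5754.

0.575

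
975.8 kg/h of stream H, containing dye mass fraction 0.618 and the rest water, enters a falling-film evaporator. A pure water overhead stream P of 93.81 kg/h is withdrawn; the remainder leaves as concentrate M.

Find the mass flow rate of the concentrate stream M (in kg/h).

Concentrate = 975.8 − 93.81 = 881.99 kg/h.

882 kg/h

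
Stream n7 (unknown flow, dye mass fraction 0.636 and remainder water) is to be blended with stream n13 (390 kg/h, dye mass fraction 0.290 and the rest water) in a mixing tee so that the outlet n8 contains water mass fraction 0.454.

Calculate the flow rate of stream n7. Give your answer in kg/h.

Let n7 be the unknown flow. Total out = 390 + n7.
water balance: 276.9 + 0.364·n7 = 0.454·(390 + n7)
(0.364 − 0.454)·n7 = 0.454×390 − 276.9 = -99.84
n7 = -99.84 / -0.090 = 1109.3 kg/h

1109 kg/h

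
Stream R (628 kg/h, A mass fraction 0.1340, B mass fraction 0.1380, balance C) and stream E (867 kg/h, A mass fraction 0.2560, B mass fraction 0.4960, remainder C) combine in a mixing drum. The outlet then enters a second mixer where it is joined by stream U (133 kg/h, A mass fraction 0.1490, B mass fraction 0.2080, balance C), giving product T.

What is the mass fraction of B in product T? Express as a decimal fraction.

Overall, product flow = 1628 kg/h.
B in = 628×0.138 + 867×0.496 + 133×0.208 = 544.36 kg/h.
B fraction in T = 0.3344.

0.3344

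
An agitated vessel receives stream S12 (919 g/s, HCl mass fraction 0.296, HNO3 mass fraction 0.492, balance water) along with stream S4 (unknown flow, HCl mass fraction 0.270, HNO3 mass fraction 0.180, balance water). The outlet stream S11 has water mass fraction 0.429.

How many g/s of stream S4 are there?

Let S4 be the unknown flow. Total out = 919 + S4.
water balance: 194.83 + 0.550·S4 = 0.429·(919 + S4)
(0.550 − 0.429)·S4 = 0.429×919 − 194.83 = 199.42
S4 = 199.42 / 0.121 = 1648.1 g/s

1648 g/s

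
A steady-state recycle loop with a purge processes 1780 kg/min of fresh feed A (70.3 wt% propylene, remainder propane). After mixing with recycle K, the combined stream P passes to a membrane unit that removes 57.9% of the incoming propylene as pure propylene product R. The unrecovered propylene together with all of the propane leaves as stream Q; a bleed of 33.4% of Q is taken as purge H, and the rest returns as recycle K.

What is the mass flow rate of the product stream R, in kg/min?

propylene in P: m_A = 1780×0.703 + (1−0.334)·(1−0.579)·m_A, so m_A = 1251.3/0.7196 = 1738.9 kg/min.
Product R = 0.579×1738.9 = 1006.8 kg/min.

1007 kg/min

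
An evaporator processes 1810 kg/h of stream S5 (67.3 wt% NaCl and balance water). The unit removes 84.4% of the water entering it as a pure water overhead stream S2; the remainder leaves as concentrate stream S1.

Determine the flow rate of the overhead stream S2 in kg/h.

499.5 kg/h

water entering = 1810×0.327 = 591.87 kg/h; overhead removed = 0.844×591.87 = 499.54 kg/h.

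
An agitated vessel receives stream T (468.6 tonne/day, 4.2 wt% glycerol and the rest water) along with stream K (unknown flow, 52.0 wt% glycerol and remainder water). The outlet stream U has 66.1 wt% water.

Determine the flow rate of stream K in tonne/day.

Let K be the unknown flow. Total out = 468.6 + K.
water balance: 448.92 + 0.480·K = 0.661·(468.6 + K)
(0.480 − 0.661)·K = 0.661×468.6 − 448.92 = -139.17
K = -139.17 / -0.181 = 768.92 tonne/day

768.9 tonne/day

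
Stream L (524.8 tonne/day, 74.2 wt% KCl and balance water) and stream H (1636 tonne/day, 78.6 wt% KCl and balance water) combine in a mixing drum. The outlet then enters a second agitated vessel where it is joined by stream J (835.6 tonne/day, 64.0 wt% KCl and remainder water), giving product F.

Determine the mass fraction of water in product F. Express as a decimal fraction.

0.262

Overall, product flow = 2996.4 tonne/day.
water in = 524.8×0.258 + 1636×0.214 + 835.6×0.360 = 786.32 tonne/day.
water fraction in F = 0.262.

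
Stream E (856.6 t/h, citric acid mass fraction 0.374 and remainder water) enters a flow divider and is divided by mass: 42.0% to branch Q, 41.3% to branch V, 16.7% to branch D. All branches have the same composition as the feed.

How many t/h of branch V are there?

353.8 t/h

Branch V flow = 0.413×856.6 = 353.78 t/h.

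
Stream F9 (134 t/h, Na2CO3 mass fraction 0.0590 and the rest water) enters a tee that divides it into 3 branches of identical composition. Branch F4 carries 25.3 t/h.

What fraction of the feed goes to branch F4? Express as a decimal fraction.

0.189

Fraction to F4 = 25.3/134 = 0.1888.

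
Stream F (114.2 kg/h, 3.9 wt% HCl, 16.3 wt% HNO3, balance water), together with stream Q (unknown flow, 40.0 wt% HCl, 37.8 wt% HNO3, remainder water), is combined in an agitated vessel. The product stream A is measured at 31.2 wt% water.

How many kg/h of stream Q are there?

Let Q be the unknown flow. Total out = 114.2 + Q.
water balance: 91.132 + 0.222·Q = 0.312·(114.2 + Q)
(0.222 − 0.312)·Q = 0.312×114.2 − 91.132 = -55.501
Q = -55.501 / -0.090 = 616.68 kg/h

616.7 kg/h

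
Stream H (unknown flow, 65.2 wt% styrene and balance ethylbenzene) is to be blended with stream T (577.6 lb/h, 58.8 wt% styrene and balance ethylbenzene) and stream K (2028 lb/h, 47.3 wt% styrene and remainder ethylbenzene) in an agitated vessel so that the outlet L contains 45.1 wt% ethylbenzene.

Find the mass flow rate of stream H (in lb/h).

1278 lb/h

Let H be the unknown flow. Total out = 2605.6 + H.
ethylbenzene balance: 1306.7 + 0.348·H = 0.451·(2605.6 + H)
(0.348 − 0.451)·H = 0.451×2605.6 − 1306.7 = -131.6
H = -131.6 / -0.103 = 1277.7 lb/h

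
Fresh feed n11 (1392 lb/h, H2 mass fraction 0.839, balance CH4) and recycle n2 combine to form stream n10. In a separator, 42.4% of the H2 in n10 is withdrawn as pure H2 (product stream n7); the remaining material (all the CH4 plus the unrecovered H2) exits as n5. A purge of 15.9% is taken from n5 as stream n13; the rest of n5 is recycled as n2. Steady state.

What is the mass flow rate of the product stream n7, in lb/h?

960.4 lb/h

H2 in n10: m_A = 1392×0.839 + (1−0.159)·(1−0.424)·m_A, so m_A = 1167.9/0.5156 = 2265.2 lb/h.
Product n7 = 0.424×2265.2 = 960.43 lb/h.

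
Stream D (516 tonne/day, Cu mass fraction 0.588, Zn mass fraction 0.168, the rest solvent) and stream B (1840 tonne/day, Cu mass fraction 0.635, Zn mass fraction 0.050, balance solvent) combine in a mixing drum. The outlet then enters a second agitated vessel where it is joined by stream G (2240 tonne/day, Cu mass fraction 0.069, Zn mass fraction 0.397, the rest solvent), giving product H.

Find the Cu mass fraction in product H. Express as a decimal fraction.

0.354

Overall, product flow = 4596 tonne/day.
Cu in = 516×0.588 + 1840×0.635 + 2240×0.069 = 1626.4 tonne/day.
Cu fraction in H = 0.354.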